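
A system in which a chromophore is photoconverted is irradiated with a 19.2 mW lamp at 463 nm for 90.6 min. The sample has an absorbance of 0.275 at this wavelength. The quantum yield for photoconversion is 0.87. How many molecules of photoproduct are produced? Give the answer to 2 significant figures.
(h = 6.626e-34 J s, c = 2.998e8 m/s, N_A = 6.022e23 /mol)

Photon energy at 463 nm: hc/λ = (6.626e-34)(2.998e8)/(463e-9) = 4.290e-19 J.
Energy delivered: (19.2 mW)(5436 s) = 104.4 J.
Photons incident: 104.4 / 4.290e-19 = 2.434e20, i.e. 2.434e20/6.022e23 = 4.042e-4 mol.
Fraction absorbed: 1 − 10^(−0.275) = 0.4691.
Photons absorbed: 0.4691 × 4.042e-4 = 1.896e-4 mol.
Product: Φ × n_abs = 0.87 × 1.896e-4 = 1.650e-4 mol.
As a count: 1.650e-4 × 6.022e23 = 9.9e19.

9.9e19 molecules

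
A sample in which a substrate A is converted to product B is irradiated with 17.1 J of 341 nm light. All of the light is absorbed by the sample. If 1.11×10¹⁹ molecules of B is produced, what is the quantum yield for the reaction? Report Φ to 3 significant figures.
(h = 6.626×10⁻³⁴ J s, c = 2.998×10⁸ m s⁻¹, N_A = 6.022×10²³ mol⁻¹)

Product: 1.11×10¹⁹ / 6.022×10²³ = 1.843×10⁻⁵ mol.
Photon energy at 341 nm: hc/λ = (6.626×10⁻³⁴)(2.998×10⁸)/(341×10⁻⁹) = 5.825×10⁻¹⁹ J.
Photons incident: 17.1 / 5.825×10⁻¹⁹ = 2.936×10¹⁹, i.e. 2.936×10¹⁹/6.022×10²³ = 4.875×10⁻⁵ mol.
Φ = 1.843×10⁻⁵ mol / 4.875×10⁻⁵ mol photons = 0.378.

Φ = 0.378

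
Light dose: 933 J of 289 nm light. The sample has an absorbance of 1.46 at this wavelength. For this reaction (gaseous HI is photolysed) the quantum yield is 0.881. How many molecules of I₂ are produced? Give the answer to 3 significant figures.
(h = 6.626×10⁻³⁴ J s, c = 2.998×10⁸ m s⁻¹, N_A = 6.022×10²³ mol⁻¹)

Photon energy at 289 nm: hc/λ = (6.626×10⁻³⁴)(2.998×10⁸)/(289×10⁻⁹) = 6.874×10⁻¹⁹ J.
Photons incident: 933 / 6.874×10⁻¹⁹ = 1.357×10²¹, i.e. 1.357×10²¹/6.022×10²³ = 0.002253 mol.
Fraction absorbed: 1 − 10^(−1.46) = 0.9653.
Photons absorbed: 0.9653 × 0.002253 = 0.002175 mol.
Product: Φ × n_abs = 0.881 × 0.002175 = 0.001916 mol.
As a count: 0.001916 × 6.022×10²³ = 1.15×10²¹.

1.15×10²¹ molecules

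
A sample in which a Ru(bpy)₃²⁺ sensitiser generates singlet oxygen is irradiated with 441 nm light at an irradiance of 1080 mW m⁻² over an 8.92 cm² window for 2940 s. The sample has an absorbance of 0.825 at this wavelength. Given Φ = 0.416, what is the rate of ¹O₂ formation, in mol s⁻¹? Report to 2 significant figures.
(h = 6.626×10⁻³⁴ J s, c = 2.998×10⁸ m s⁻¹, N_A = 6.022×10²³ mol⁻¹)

1.3×10⁻⁹ mol s⁻¹

Photon energy at 441 nm: hc/λ = (6.626×10⁻³⁴)(2.998×10⁸)/(441×10⁻⁹) = 4.504×10⁻¹⁹ J.
Energy delivered: (1080 mW m⁻²)(8.92×10⁻⁴ m²)(2940 s) = 2.832 J.
Photons incident: 2.832 / 4.504×10⁻¹⁹ = 6.288×10¹⁸, i.e. 6.288×10¹⁸/6.022×10²³ = 1.044×10⁻⁵ mol.
Fraction absorbed: 1 − 10^(−0.825) = 0.8504.
Photons absorbed: 0.8504 × 1.044×10⁻⁵ = 8.878×10⁻⁶ mol.
Product formed: 0.416 × 8.878×10⁻⁶ = 3.693×10⁻⁶ mol.
Rate: 3.693×10⁻⁶ / 2940 s = 1.3×10⁻⁹ mol s⁻¹.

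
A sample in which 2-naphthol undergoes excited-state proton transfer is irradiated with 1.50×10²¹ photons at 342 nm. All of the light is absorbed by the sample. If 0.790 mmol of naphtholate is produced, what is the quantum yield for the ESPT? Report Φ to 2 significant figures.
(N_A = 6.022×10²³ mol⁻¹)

Product: 0.790 mmol = 7.90×10⁻⁴ mol.
Moles of photons: 1.50×10²¹ / 6.022×10²³ = 0.002491 mol.
Φ = 7.90×10⁻⁴ mol / 0.002491 mol photons = 0.32.

Φ = 0.32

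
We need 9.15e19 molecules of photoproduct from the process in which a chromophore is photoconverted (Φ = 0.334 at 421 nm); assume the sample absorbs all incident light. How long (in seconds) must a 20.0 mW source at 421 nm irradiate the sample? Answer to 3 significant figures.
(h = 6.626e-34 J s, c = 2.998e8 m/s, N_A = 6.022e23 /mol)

t ≈ 6460 s

Product: 9.15e19 / 6.022e23 = 1.519e-4 mol.
Photons that must be absorbed: 1.519e-4 / 0.334 = 4.548e-4 mol.
Photon energy: hc/λ = 4.718e-19 J; per mole, 2.841e5 J mol⁻¹.
Energy required: 4.548e-4 × 2.841e5 = 129.2 J.
Time: 129.2 J / 0.02 W = 6460 s.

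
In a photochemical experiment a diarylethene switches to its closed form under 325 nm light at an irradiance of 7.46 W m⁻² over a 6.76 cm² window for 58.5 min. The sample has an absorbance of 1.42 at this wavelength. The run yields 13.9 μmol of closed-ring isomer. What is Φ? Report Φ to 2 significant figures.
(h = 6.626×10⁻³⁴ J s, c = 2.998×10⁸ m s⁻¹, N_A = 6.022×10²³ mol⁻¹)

Product: 13.9 μmol = 1.39×10⁻⁵ mol.
Photon energy at 325 nm: hc/λ = (6.626×10⁻³⁴)(2.998×10⁸)/(325×10⁻⁹) = 6.112×10⁻¹⁹ J.
Energy delivered: (7.46 W m⁻²)(6.76×10⁻⁴ m²)(3510 s) = 17.70 J.
Photons incident: 17.70 / 6.112×10⁻¹⁹ = 2.896×10¹⁹, i.e. 2.896×10¹⁹/6.022×10²³ = 4.809×10⁻⁵ mol.
Fraction absorbed: 1 − 10^(−1.42) = 0.9620.
Photons absorbed: 0.9620 × 4.809×10⁻⁵ = 4.626×10⁻⁵ mol.
Φ = 1.39×10⁻⁵ mol / 4.626×10⁻⁵ mol photons = 0.30.

Φ = 0.30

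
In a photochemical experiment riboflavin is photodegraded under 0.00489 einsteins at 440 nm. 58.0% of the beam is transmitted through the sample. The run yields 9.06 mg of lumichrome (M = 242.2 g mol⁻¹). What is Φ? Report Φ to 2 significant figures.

Product: 9.06 mg / 242.2 g mol⁻¹ = 3.741×10⁻⁵ mol.
Fraction absorbed: 1 − 58.0/100 = 0.4200.
Photons absorbed: 0.4200 × 0.00489 = 0.002054 mol.
Φ = 3.741×10⁻⁵ mol / 0.002054 mol photons = 0.018.

Φ = 0.018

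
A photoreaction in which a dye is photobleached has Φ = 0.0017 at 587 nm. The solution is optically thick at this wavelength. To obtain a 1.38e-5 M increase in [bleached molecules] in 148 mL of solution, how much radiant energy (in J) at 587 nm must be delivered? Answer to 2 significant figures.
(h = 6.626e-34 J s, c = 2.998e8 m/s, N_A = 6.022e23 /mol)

Product: (1.38e-5 M)(0.148 L) = 2.042e-6 mol.
Photons that must be absorbed: 2.042e-6 / 0.0017 = 0.001201 mol.
Photon energy: hc/λ = 3.384e-19 J; per mole, 2.038e5 J mol⁻¹.
Energy required: 0.001201 × 2.038e5 = 240 J.

240 J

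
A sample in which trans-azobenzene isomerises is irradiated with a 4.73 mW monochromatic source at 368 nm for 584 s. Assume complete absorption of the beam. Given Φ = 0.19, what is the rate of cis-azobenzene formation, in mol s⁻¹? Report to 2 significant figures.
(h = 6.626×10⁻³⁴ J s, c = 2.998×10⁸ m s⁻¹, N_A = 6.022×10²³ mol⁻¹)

2.8×10⁻⁹ mol s⁻¹

Photon energy at 368 nm: hc/λ = (6.626×10⁻³⁴)(2.998×10⁸)/(368×10⁻⁹) = 5.398×10⁻¹⁹ J.
Energy delivered: (4.73 mW)(584 s) = 2.762 J.
Photons incident: 2.762 / 5.398×10⁻¹⁹ = 5.117×10¹⁸, i.e. 5.117×10¹⁸/6.022×10²³ = 8.497×10⁻⁶ mol.
Product formed: 0.19 × 8.497×10⁻⁶ = 1.614×10⁻⁶ mol.
Rate: 1.614×10⁻⁶ / 584 s = 2.8×10⁻⁹ mol s⁻¹.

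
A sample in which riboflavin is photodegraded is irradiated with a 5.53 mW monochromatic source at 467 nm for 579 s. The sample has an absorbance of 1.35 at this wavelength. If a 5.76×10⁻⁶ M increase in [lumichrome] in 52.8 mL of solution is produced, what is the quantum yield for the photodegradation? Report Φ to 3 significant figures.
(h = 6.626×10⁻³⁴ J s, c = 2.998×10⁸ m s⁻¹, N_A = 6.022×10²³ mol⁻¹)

Φ = 0.0255

Product: (5.76×10⁻⁶ M)(0.0528 L) = 3.041×10⁻⁷ mol.
Photon energy at 467 nm: hc/λ = (6.626×10⁻³⁴)(2.998×10⁸)/(467×10⁻⁹) = 4.254×10⁻¹⁹ J.
Energy delivered: (5.53 mW)(579 s) = 3.202 J.
Photons incident: 3.202 / 4.254×10⁻¹⁹ = 7.527×10¹⁸, i.e. 7.527×10¹⁸/6.022×10²³ = 1.250×10⁻⁵ mol.
Fraction absorbed: 1 − 10^(−1.35) = 0.9553.
Photons absorbed: 0.9553 × 1.250×10⁻⁵ = 1.194×10⁻⁵ mol.
Φ = 3.041×10⁻⁷ mol / 1.194×10⁻⁵ mol photons = 0.0255.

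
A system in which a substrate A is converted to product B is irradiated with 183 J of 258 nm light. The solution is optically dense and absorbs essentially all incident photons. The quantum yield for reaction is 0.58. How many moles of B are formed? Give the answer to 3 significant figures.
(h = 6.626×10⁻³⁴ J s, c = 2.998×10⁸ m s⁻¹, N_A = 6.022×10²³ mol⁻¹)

2.29×10⁻⁴ mol

Photon energy at 258 nm: hc/λ = (6.626×10⁻³⁴)(2.998×10⁸)/(258×10⁻⁹) = 7.700×10⁻¹⁹ J.
Photons incident: 183 / 7.700×10⁻¹⁹ = 2.377×10²⁰, i.e. 2.377×10²⁰/6.022×10²³ = 3.947×10⁻⁴ mol.
Product: Φ × n_abs = 0.58 × 3.947×10⁻⁴ = 2.289×10⁻⁴ mol.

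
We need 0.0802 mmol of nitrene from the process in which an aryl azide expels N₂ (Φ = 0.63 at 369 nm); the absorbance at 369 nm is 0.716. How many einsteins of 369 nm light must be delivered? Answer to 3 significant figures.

Product: 0.0802 mmol = 8.02e-5 mol.
Photons that must be absorbed: 8.02e-5 / 0.63 = 1.273e-4 mol.
Fraction absorbed: 1 − 10^(−0.716) = 0.8077.
Incident photons needed: 1.273e-4 / 0.8077 = 1.576e-4 mol.

1.58e-4 einstein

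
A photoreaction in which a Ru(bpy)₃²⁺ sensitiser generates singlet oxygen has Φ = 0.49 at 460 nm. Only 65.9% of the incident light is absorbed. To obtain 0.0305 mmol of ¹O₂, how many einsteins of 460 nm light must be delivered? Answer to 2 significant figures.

9.4×10⁻⁵ einstein

Product: 0.0305 mmol = 3.05×10⁻⁵ mol.
Photons that must be absorbed: 3.05×10⁻⁵ / 0.49 = 6.224×10⁻⁵ mol.
Incident photons needed: 6.224×10⁻⁵ / 0.659 = 9.445×10⁻⁵ mol.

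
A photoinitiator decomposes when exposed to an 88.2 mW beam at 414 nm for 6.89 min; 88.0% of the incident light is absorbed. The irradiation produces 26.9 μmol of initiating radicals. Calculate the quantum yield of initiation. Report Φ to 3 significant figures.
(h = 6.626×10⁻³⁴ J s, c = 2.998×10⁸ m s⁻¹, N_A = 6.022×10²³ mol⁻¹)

Product: 26.9 μmol = 2.69×10⁻⁵ mol.
Photon energy at 414 nm: hc/λ = (6.626×10⁻³⁴)(2.998×10⁸)/(414×10⁻⁹) = 4.798×10⁻¹⁹ J.
Energy delivered: (88.2 mW)(413.4 s) = 36.46 J.
Photons incident: 36.46 / 4.798×10⁻¹⁹ = 7.599×10¹⁹, i.e. 7.599×10¹⁹/6.022×10²³ = 1.262×10⁻⁴ mol.
Photons absorbed: 0.880 × 1.262×10⁻⁴ = 1.111×10⁻⁴ mol.
Φ = 2.69×10⁻⁵ mol / 1.111×10⁻⁴ mol photons = 0.242.

Φ = 0.242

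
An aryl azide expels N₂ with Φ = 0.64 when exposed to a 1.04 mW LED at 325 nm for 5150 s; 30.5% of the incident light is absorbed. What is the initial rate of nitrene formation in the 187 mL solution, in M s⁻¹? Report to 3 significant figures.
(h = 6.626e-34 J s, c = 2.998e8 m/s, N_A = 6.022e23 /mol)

Photon energy at 325 nm: hc/λ = (6.626e-34)(2.998e8)/(325e-9) = 6.112e-19 J.
Energy delivered: (1.04 mW)(5150 s) = 5.356 J.
Photons incident: 5.356 / 6.112e-19 = 8.763e18, i.e. 8.763e18/6.022e23 = 1.455e-5 mol.
Photons absorbed: 0.305 × 1.455e-5 = 4.438e-6 mol.
Product formed: 0.64 × 4.438e-6 = 2.840e-6 mol.
Rate: 2.840e-6 mol / (5150 s × 0.187 L) = 2.95e-9 M s⁻¹.

2.95e-9 M s⁻¹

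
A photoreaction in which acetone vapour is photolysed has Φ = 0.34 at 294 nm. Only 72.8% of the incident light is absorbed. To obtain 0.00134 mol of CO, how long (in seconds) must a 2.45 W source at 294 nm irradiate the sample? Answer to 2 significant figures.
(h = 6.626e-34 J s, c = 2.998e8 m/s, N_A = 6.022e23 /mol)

Photons that must be absorbed: 0.00134 / 0.34 = 0.003941 mol.
Incident photons needed: 0.003941 / 0.728 = 0.005413 mol.
Photon energy: hc/λ = 6.757e-19 J; per mole, 4.069e5 J mol⁻¹.
Energy required: 0.005413 × 4.069e5 = 2203 J.
Time: 2203 J / 2.45 W = 900 s.

t ≈ 900 s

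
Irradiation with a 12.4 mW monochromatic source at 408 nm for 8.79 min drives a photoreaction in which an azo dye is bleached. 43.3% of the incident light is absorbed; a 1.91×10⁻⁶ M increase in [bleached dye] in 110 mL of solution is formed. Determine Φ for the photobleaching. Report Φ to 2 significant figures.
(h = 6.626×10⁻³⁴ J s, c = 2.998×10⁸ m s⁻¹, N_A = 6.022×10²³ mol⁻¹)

Φ = 0.022

Product: (1.91×10⁻⁶ M)(0.11 L) = 2.101×10⁻⁷ mol.
Photon energy at 408 nm: hc/λ = (6.626×10⁻³⁴)(2.998×10⁸)/(408×10⁻⁹) = 4.869×10⁻¹⁹ J.
Energy delivered: (12.4 mW)(527.4 s) = 6.540 J.
Photons incident: 6.540 / 4.869×10⁻¹⁹ = 1.343×10¹⁹, i.e. 1.343×10¹⁹/6.022×10²³ = 2.230×10⁻⁵ mol.
Photons absorbed: 0.433 × 2.230×10⁻⁵ = 9.656×10⁻⁶ mol.
Φ = 2.101×10⁻⁷ mol / 9.656×10⁻⁶ mol photons = 0.022.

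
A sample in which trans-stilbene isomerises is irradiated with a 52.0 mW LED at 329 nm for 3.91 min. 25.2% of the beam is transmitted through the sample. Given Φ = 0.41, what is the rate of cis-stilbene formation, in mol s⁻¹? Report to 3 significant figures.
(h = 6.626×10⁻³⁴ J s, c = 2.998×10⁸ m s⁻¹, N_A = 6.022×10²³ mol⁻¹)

Photon energy at 329 nm: hc/λ = (6.626×10⁻³⁴)(2.998×10⁸)/(329×10⁻⁹) = 6.038×10⁻¹⁹ J.
Energy delivered: (52.0 mW)(234.6 s) = 12.20 J.
Photons incident: 12.20 / 6.038×10⁻¹⁹ = 2.021×10¹⁹, i.e. 2.021×10¹⁹/6.022×10²³ = 3.356×10⁻⁵ mol.
Fraction absorbed: 1 − 25.2/100 = 0.7480.
Photons absorbed: 0.7480 × 3.356×10⁻⁵ = 2.510×10⁻⁵ mol.
Product formed: 0.41 × 2.510×10⁻⁵ = 1.029×10⁻⁵ mol.
Rate: 1.029×10⁻⁵ / 234.6 s = 4.39×10⁻⁸ mol s⁻¹.

4.39×10⁻⁸ mol s⁻¹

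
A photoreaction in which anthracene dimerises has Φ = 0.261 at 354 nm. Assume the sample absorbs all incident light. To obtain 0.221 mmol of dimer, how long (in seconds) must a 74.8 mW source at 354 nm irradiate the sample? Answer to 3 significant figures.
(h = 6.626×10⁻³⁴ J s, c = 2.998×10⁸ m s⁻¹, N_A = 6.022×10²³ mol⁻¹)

Product: 0.221 mmol = 2.21×10⁻⁴ mol.
Photons that must be absorbed: 2.21×10⁻⁴ / 0.261 = 8.467×10⁻⁴ mol.
Photon energy: hc/λ = 5.612×10⁻¹⁹ J; per mole, 3.380×10⁵ J mol⁻¹.
Energy required: 8.467×10⁻⁴ × 3.380×10⁵ = 286.2 J.
Time: 286.2 J / 0.0748 W = 3830 s.

t ≈ 3830 s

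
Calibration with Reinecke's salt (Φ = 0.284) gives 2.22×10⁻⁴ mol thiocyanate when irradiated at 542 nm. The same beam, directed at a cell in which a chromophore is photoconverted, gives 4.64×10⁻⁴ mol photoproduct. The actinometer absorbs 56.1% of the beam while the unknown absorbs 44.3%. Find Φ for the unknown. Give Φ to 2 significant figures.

Photons absorbed by the actinometer: 2.22×10⁻⁴ / 0.284 = 7.817×10⁻⁴ mol.
Incident flux: 7.817×10⁻⁴ / 0.561 = 0.001393 einstein.
Absorbed by unknown: 0.443 × 0.001393 = 6.171×10⁻⁴ mol.
Φ(unknown) = 4.64×10⁻⁴ / 6.171×10⁻⁴ = 0.75.

Φ = 0.75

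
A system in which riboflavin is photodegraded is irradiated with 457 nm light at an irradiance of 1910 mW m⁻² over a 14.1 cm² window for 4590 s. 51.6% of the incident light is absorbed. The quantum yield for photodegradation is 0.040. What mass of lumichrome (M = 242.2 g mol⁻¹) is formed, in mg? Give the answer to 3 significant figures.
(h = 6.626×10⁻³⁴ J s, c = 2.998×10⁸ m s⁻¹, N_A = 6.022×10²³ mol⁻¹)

Photon energy at 457 nm: hc/λ = (6.626×10⁻³⁴)(2.998×10⁸)/(457×10⁻⁹) = 4.347×10⁻¹⁹ J.
Energy delivered: (1910 mW m⁻²)(14.1×10⁻⁴ m²)(4590 s) = 12.36 J.
Photons incident: 12.36 / 4.347×10⁻¹⁹ = 2.843×10¹⁹, i.e. 2.843×10¹⁹/6.022×10²³ = 4.721×10⁻⁵ mol.
Photons absorbed: 0.516 × 4.721×10⁻⁵ = 2.436×10⁻⁵ mol.
Product: Φ × n_abs = 0.040 × 2.436×10⁻⁵ = 9.744×10⁻⁷ mol.
Mass: 9.744×10⁻⁷ × 242.2 = 2.360×10⁻⁴ g = 0.236 mg.

0.236 mg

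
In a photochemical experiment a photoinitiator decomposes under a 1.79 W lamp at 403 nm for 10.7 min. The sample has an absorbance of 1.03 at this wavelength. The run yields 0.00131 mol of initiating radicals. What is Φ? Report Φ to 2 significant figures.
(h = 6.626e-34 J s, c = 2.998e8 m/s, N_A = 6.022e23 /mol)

Photon energy at 403 nm: hc/λ = (6.626e-34)(2.998e8)/(403e-9) = 4.929e-19 J.
Energy delivered: (1.79 W)(642 s) = 1149 J.
Photons incident: 1149 / 4.929e-19 = 2.331e21, i.e. 2.331e21/6.022e23 = 0.003871 mol.
Fraction absorbed: 1 − 10^(−1.03) = 0.9067.
Photons absorbed: 0.9067 × 0.003871 = 0.003510 mol.
Φ = 0.00131 mol / 0.003510 mol photons = 0.37.

Φ = 0.37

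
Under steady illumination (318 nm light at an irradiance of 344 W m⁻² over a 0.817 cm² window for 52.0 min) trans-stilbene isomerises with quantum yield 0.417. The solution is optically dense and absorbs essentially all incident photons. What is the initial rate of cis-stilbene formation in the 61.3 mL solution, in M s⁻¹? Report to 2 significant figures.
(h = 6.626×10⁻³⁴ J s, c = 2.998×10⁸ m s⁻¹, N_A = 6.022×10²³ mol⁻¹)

5.1×10⁻⁷ M s⁻¹

Photon energy at 318 nm: hc/λ = (6.626×10⁻³⁴)(2.998×10⁸)/(318×10⁻⁹) = 6.247×10⁻¹⁹ J.
Energy delivered: (344 W m⁻²)(0.817×10⁻⁴ m²)(3120 s) = 87.69 J.
Photons incident: 87.69 / 6.247×10⁻¹⁹ = 1.404×10²⁰, i.e. 1.404×10²⁰/6.022×10²³ = 2.331×10⁻⁴ mol.
Product formed: 0.417 × 2.331×10⁻⁴ = 9.720×10⁻⁵ mol.
Rate: 9.720×10⁻⁵ mol / (3120 s × 0.0613 L) = 5.1×10⁻⁷ M s⁻¹.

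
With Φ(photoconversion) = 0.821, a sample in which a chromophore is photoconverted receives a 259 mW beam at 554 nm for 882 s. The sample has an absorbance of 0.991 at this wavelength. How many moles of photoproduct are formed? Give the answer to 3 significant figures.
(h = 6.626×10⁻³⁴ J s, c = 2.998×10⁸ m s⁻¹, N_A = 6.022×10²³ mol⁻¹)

Photon energy at 554 nm: hc/λ = (6.626×10⁻³⁴)(2.998×10⁸)/(554×10⁻⁹) = 3.586×10⁻¹⁹ J.
Energy delivered: (259 mW)(882 s) = 228.4 J.
Photons incident: 228.4 / 3.586×10⁻¹⁹ = 6.369×10²⁰, i.e. 6.369×10²⁰/6.022×10²³ = 0.001058 mol.
Fraction absorbed: 1 − 10^(−0.991) = 0.8979.
Photons absorbed: 0.8979 × 0.001058 = 9.500×10⁻⁴ mol.
Product: Φ × n_abs = 0.821 × 9.500×10⁻⁴ = 7.800×10⁻⁴ mol.

7.80×10⁻⁴ mol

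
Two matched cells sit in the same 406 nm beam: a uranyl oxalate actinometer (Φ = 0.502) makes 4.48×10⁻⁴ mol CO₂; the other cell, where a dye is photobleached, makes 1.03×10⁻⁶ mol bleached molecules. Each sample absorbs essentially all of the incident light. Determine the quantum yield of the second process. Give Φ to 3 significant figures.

Φ = 0.00115

Photons absorbed by the actinometer: 4.48×10⁻⁴ / 0.502 = 8.924×10⁻⁴ mol.
Φ(unknown) = 1.03×10⁻⁶ / 8.924×10⁻⁴ = 0.00115.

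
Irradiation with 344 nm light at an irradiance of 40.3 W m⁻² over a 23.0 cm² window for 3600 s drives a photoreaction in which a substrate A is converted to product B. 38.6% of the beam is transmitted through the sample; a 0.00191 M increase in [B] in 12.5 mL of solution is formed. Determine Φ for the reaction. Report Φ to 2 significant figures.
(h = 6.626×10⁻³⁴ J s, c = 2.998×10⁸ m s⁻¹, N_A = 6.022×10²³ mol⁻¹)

Φ = 0.041

Product: (0.00191 M)(0.0125 L) = 2.388×10⁻⁵ mol.
Photon energy at 344 nm: hc/λ = (6.626×10⁻³⁴)(2.998×10⁸)/(344×10⁻⁹) = 5.775×10⁻¹⁹ J.
Energy delivered: (40.3 W m⁻²)(23.0×10⁻⁴ m²)(3600 s) = 333.7 J.
Photons incident: 333.7 / 5.775×10⁻¹⁹ = 5.778×10²⁰, i.e. 5.778×10²⁰/6.022×10²³ = 9.595×10⁻⁴ mol.
Fraction absorbed: 1 − 38.6/100 = 0.6140.
Photons absorbed: 0.6140 × 9.595×10⁻⁴ = 5.891×10⁻⁴ mol.
Φ = 2.388×10⁻⁵ mol / 5.891×10⁻⁴ mol photons = 0.041.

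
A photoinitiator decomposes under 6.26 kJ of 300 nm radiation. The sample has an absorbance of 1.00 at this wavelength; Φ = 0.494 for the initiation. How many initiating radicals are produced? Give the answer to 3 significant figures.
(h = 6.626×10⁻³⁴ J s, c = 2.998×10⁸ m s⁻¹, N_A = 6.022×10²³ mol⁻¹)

4.20×10²¹ initiating radicals

Photon energy at 300 nm: hc/λ = (6.626×10⁻³⁴)(2.998×10⁸)/(300×10⁻⁹) = 6.622×10⁻¹⁹ J.
Incident energy: 6.26 kJ = 6260 J.
Photons incident: 6260 / 6.622×10⁻¹⁹ = 9.453×10²¹, i.e. 9.453×10²¹/6.022×10²³ = 0.01570 mol.
Fraction absorbed: 1 − 10^(−1.00) = 0.9000.
Photons absorbed: 0.9000 × 0.01570 = 0.01413 mol.
Product: Φ × n_abs = 0.494 × 0.01413 = 0.006980 mol.
As a count: 0.006980 × 6.022×10²³ = 4.20×10²¹.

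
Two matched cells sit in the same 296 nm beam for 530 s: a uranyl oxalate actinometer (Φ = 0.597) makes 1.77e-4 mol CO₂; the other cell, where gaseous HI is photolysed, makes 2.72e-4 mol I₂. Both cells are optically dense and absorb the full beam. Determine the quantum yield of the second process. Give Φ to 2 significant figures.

Photons absorbed by the actinometer: 1.77e-4 / 0.597 = 2.965e-4 mol.
Φ(unknown) = 2.72e-4 / 2.965e-4 = 0.92.

Φ = 0.92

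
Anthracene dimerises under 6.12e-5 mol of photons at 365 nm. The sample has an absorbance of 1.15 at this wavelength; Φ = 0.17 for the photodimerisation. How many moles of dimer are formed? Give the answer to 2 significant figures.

9.7e-6 mol

Fraction absorbed: 1 − 10^(−1.15) = 0.9292.
Photons absorbed: 0.9292 × 6.12e-5 = 5.687e-5 mol.
Product: Φ × n_abs = 0.17 × 5.687e-5 = 9.668e-6 mol.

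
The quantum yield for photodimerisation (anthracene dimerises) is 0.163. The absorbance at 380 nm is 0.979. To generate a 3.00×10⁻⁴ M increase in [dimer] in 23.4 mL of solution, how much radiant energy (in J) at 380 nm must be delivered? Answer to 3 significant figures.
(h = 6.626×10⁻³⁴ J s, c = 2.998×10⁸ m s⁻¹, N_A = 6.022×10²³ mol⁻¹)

15.1 J

Product: (3.00×10⁻⁴ M)(0.0234 L) = 7.020×10⁻⁶ mol.
Photons that must be absorbed: 7.020×10⁻⁶ / 0.163 = 4.307×10⁻⁵ mol.
Fraction absorbed: 1 − 10^(−0.979) = 0.8950.
Incident photons needed: 4.307×10⁻⁵ / 0.8950 = 4.812×10⁻⁵ mol.
Photon energy: hc/λ = 5.228×10⁻¹⁹ J; per mole, 3.148×10⁵ J mol⁻¹.
Energy required: 4.812×10⁻⁵ × 3.148×10⁵ = 15.1 J.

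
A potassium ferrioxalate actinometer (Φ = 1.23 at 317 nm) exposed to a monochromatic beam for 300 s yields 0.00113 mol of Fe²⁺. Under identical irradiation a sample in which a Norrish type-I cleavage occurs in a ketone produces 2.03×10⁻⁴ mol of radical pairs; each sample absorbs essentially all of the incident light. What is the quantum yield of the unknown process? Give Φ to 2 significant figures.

Photons absorbed by the actinometer: 0.00113 / 1.23 = 9.187×10⁻⁴ mol.
Φ(unknown) = 2.03×10⁻⁴ / 9.187×10⁻⁴ = 0.22.

Φ = 0.22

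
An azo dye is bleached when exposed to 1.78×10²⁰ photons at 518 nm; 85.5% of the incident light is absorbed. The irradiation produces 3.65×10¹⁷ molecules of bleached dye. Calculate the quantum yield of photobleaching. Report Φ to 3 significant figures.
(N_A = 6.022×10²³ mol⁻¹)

Φ = 0.00240

Product: 3.65×10¹⁷ / 6.022×10²³ = 6.061×10⁻⁷ mol.
Moles of photons: 1.78×10²⁰ / 6.022×10²³ = 2.956×10⁻⁴ mol.
Photons absorbed: 0.855 × 2.956×10⁻⁴ = 2.527×10⁻⁴ mol.
Φ = 6.061×10⁻⁷ mol / 2.527×10⁻⁴ mol photons = 0.00240.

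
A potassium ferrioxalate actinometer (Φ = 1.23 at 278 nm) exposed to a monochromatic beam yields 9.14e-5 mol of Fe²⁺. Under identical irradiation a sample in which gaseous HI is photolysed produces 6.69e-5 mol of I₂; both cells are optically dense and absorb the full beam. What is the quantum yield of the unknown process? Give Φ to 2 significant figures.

Φ = 0.90

Photons absorbed by the actinometer: 9.14e-5 / 1.23 = 7.431e-5 mol.
Φ(unknown) = 6.69e-5 / 7.431e-5 = 0.90.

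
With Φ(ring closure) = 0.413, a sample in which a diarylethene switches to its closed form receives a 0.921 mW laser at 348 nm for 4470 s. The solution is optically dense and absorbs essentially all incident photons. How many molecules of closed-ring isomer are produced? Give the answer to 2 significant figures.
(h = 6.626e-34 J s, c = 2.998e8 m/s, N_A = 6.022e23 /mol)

3.0e18 molecules

Photon energy at 348 nm: hc/λ = (6.626e-34)(2.998e8)/(348e-9) = 5.708e-19 J.
Energy delivered: (0.921 mW)(4470 s) = 4.117 J.
Photons incident: 4.117 / 5.708e-19 = 7.213e18, i.e. 7.213e18/6.022e23 = 1.198e-5 mol.
Product: Φ × n_abs = 0.413 × 1.198e-5 = 4.948e-6 mol.
As a count: 4.948e-6 × 6.022e23 = 3.0e18.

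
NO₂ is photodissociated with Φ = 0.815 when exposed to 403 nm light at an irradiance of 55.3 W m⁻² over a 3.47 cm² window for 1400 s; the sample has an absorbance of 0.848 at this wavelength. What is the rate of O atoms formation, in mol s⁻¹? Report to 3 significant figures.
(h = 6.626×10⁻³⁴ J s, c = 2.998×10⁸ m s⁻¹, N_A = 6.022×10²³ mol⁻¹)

Photon energy at 403 nm: hc/λ = (6.626×10⁻³⁴)(2.998×10⁸)/(403×10⁻⁹) = 4.929×10⁻¹⁹ J.
Energy delivered: (55.3 W m⁻²)(3.47×10⁻⁴ m²)(1400 s) = 26.86 J.
Photons incident: 26.86 / 4.929×10⁻¹⁹ = 5.449×10¹⁹, i.e. 5.449×10¹⁹/6.022×10²³ = 9.048×10⁻⁵ mol.
Fraction absorbed: 1 − 10^(−0.848) = 0.8581.
Photons absorbed: 0.8581 × 9.048×10⁻⁵ = 7.764×10⁻⁵ mol.
Product formed: 0.815 × 7.764×10⁻⁵ = 6.328×10⁻⁵ mol.
Rate: 6.328×10⁻⁵ / 1400 s = 4.52×10⁻⁸ mol s⁻¹.

4.52×10⁻⁸ mol s⁻¹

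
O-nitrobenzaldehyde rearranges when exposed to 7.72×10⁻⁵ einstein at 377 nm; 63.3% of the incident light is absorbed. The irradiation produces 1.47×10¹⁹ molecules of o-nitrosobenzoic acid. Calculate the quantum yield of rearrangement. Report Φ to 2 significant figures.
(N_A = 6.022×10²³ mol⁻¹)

Φ = 0.50

Product: 1.47×10¹⁹ / 6.022×10²³ = 2.441×10⁻⁵ mol.
Photons absorbed: 0.633 × 7.72×10⁻⁵ = 4.887×10⁻⁵ mol.
Φ = 2.441×10⁻⁵ mol / 4.887×10⁻⁵ mol photons = 0.50.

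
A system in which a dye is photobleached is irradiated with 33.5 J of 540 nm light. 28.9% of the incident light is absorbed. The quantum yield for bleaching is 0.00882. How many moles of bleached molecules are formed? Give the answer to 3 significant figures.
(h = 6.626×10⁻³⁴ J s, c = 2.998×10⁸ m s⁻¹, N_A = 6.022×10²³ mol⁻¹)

Photon energy at 540 nm: hc/λ = (6.626×10⁻³⁴)(2.998×10⁸)/(540×10⁻⁹) = 3.679×10⁻¹⁹ J.
Photons incident: 33.5 / 3.679×10⁻¹⁹ = 9.106×10¹⁹, i.e. 9.106×10¹⁹/6.022×10²³ = 1.512×10⁻⁴ mol.
Photons absorbed: 0.289 × 1.512×10⁻⁴ = 4.370×10⁻⁵ mol.
Product: Φ × n_abs = 0.00882 × 4.370×10⁻⁵ = 3.854×10⁻⁷ mol.

3.85×10⁻⁷ mol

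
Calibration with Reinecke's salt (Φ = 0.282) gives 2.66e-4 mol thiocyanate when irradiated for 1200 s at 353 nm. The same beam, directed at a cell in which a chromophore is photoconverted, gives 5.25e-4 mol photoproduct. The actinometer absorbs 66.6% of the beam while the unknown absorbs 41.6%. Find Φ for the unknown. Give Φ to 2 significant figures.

Photons absorbed by the actinometer: 2.66e-4 / 0.282 = 9.433e-4 mol.
Incident flux: 9.433e-4 / 0.666 = 0.001416 einstein.
Absorbed by unknown: 0.416 × 0.001416 = 5.891e-4 mol.
Φ(unknown) = 5.25e-4 / 5.891e-4 = 0.89.

Φ = 0.89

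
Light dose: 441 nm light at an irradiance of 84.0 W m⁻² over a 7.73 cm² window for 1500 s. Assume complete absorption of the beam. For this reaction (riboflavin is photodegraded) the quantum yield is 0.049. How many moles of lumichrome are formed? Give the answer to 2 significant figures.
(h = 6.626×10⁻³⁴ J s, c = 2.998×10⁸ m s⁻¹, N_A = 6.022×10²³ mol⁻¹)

1.8×10⁻⁵ mol

Photon energy at 441 nm: hc/λ = (6.626×10⁻³⁴)(2.998×10⁸)/(441×10⁻⁹) = 4.504×10⁻¹⁹ J.
Energy delivered: (84.0 W m⁻²)(7.73×10⁻⁴ m²)(1500 s) = 97.40 J.
Photons incident: 97.40 / 4.504×10⁻¹⁹ = 2.163×10²⁰, i.e. 2.163×10²⁰/6.022×10²³ = 3.592×10⁻⁴ mol.
Product: Φ × n_abs = 0.049 × 3.592×10⁻⁴ = 1.760×10⁻⁵ mol.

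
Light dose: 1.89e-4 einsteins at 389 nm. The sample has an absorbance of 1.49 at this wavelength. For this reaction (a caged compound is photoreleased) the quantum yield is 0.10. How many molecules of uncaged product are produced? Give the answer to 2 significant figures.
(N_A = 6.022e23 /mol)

1.1e19 molecules

Fraction absorbed: 1 − 10^(−1.49) = 0.9676.
Photons absorbed: 0.9676 × 1.89e-4 = 1.829e-4 mol.
Product: Φ × n_abs = 0.10 × 1.829e-4 = 1.829e-5 mol.
As a count: 1.829e-5 × 6.022e23 = 1.1e19.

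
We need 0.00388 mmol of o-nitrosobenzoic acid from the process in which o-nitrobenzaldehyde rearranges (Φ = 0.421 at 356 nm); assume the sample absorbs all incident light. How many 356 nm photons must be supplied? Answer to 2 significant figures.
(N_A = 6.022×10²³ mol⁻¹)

5.5×10¹⁸ photons

Product: 0.00388 mmol = 3.88×10⁻⁶ mol.
Photons that must be absorbed: 3.88×10⁻⁶ / 0.421 = 9.216×10⁻⁶ mol.
Photon count: 9.216×10⁻⁶ × 6.022×10²³ = 5.5×10¹⁸.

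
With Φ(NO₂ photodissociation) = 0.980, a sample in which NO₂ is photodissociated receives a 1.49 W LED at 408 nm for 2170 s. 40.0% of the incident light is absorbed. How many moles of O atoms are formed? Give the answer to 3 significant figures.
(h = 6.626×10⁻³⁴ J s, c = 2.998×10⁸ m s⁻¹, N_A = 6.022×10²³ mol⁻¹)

Photon energy at 408 nm: hc/λ = (6.626×10⁻³⁴)(2.998×10⁸)/(408×10⁻⁹) = 4.869×10⁻¹⁹ J.
Energy delivered: (1.49 W)(2170 s) = 3233 J.
Photons incident: 3233 / 4.869×10⁻¹⁹ = 6.640×10²¹, i.e. 6.640×10²¹/6.022×10²³ = 0.01103 mol.
Photons absorbed: 0.400 × 0.01103 = 0.004412 mol.
Product: Φ × n_abs = 0.980 × 0.004412 = 0.004324 mol.

0.00432 mol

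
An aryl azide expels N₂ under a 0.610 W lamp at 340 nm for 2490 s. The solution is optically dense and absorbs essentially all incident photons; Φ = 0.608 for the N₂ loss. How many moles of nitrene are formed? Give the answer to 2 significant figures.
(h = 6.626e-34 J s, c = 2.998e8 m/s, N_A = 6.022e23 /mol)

Photon energy at 340 nm: hc/λ = (6.626e-34)(2.998e8)/(340e-9) = 5.843e-19 J.
Energy delivered: (0.610 W)(2490 s) = 1519 J.
Photons incident: 1519 / 5.843e-19 = 2.600e21, i.e. 2.600e21/6.022e23 = 0.004318 mol.
Product: Φ × n_abs = 0.608 × 0.004318 = 0.002625 mol.

0.0026 mol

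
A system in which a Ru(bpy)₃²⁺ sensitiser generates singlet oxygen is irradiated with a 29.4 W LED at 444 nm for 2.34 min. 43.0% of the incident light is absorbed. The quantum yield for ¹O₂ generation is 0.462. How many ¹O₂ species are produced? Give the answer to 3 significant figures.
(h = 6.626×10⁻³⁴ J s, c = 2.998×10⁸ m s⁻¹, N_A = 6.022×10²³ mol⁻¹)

1.83×10²¹ species

Photon energy at 444 nm: hc/λ = (6.626×10⁻³⁴)(2.998×10⁸)/(444×10⁻⁹) = 4.474×10⁻¹⁹ J.
Energy delivered: (29.4 W)(140.4 s) = 4128 J.
Photons incident: 4128 / 4.474×10⁻¹⁹ = 9.227×10²¹, i.e. 9.227×10²¹/6.022×10²³ = 0.01532 mol.
Photons absorbed: 0.430 × 0.01532 = 0.006588 mol.
Product: Φ × n_abs = 0.462 × 0.006588 = 0.003044 mol.
As a count: 0.003044 × 6.022×10²³ = 1.83×10²¹.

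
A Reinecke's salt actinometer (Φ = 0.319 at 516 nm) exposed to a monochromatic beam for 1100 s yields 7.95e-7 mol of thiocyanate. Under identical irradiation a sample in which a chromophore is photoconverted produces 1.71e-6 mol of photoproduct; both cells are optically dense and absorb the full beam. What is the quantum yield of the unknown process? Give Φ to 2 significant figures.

Photons absorbed by the actinometer: 7.95e-7 / 0.319 = 2.492e-6 mol.
Φ(unknown) = 1.71e-6 / 2.492e-6 = 0.69.

Φ = 0.69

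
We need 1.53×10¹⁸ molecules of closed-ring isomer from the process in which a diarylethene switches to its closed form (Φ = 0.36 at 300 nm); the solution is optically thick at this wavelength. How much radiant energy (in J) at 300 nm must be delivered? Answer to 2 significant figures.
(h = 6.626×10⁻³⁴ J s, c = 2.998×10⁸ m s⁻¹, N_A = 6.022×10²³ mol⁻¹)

2.8 J

Product: 1.53×10¹⁸ / 6.022×10²³ = 2.541×10⁻⁶ mol.
Photons that must be absorbed: 2.541×10⁻⁶ / 0.36 = 7.058×10⁻⁶ mol.
Photon energy: hc/λ = 6.622×10⁻¹⁹ J; per mole, 3.988×10⁵ J mol⁻¹.
Energy required: 7.058×10⁻⁶ × 3.988×10⁵ = 2.8 J.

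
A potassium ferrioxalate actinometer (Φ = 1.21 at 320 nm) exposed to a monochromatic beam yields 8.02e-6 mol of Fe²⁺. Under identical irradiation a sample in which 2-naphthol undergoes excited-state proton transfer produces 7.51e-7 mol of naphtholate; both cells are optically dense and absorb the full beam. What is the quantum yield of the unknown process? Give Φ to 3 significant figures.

Φ = 0.113

Photons absorbed by the actinometer: 8.02e-6 / 1.21 = 6.628e-6 mol.
Φ(unknown) = 7.51e-7 / 6.628e-6 = 0.113.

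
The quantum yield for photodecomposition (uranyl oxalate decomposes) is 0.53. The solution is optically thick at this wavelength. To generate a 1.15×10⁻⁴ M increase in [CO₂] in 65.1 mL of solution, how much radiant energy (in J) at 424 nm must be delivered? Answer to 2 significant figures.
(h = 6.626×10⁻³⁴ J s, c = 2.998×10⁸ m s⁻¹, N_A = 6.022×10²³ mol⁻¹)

4.0 J

Product: (1.15×10⁻⁴ M)(0.0651 L) = 7.486×10⁻⁶ mol.
Photons that must be absorbed: 7.486×10⁻⁶ / 0.53 = 1.412×10⁻⁵ mol.
Photon energy: hc/λ = 4.685×10⁻¹⁹ J; per mole, 2.821×10⁵ J mol⁻¹.
Energy required: 1.412×10⁻⁵ × 2.821×10⁵ = 4.0 J.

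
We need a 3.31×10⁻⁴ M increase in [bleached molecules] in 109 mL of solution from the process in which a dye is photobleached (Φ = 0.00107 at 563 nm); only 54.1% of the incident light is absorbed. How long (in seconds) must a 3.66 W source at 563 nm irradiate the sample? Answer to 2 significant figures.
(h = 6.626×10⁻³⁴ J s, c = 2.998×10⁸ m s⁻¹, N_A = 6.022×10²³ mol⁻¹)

t ≈ 3600 s

Product: (3.31×10⁻⁴ M)(0.109 L) = 3.608×10⁻⁵ mol.
Photons that must be absorbed: 3.608×10⁻⁵ / 0.00107 = 0.03372 mol.
Incident photons needed: 0.03372 / 0.541 = 0.06233 mol.
Photon energy: hc/λ = 3.528×10⁻¹⁹ J; per mole, 2.125×10⁵ J mol⁻¹.
Energy required: 0.06233 × 2.125×10⁵ = 1.325×10⁴ J.
Time: 1.325×10⁴ J / 3.66 W = 3600 s.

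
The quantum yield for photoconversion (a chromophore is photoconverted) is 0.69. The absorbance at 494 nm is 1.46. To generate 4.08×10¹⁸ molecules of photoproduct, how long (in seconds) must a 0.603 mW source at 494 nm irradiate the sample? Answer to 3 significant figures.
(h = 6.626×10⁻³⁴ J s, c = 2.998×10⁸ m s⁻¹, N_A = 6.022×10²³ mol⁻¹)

Product: 4.08×10¹⁸ / 6.022×10²³ = 6.775×10⁻⁶ mol.
Photons that must be absorbed: 6.775×10⁻⁶ / 0.69 = 9.819×10⁻⁶ mol.
Fraction absorbed: 1 − 10^(−1.46) = 0.9653.
Incident photons needed: 9.819×10⁻⁶ / 0.9653 = 1.017×10⁻⁵ mol.
Photon energy: hc/λ = 4.021×10⁻¹⁹ J; per mole, 2.421×10⁵ J mol⁻¹.
Energy required: 1.017×10⁻⁵ × 2.421×10⁵ = 2.462 J.
Time: 2.462 J / 0.000603 W = 4080 s.

t ≈ 4080 s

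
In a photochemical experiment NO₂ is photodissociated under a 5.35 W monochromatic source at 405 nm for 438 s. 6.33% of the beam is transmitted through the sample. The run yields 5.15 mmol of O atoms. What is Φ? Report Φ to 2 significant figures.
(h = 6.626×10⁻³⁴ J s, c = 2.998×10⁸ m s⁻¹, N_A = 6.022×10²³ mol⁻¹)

Product: 5.15 mmol = 0.00515 mol.
Photon energy at 405 nm: hc/λ = (6.626×10⁻³⁴)(2.998×10⁸)/(405×10⁻⁹) = 4.905×10⁻¹⁹ J.
Energy delivered: (5.35 W)(438 s) = 2343 J.
Photons incident: 2343 / 4.905×10⁻¹⁹ = 4.777×10²¹, i.e. 4.777×10²¹/6.022×10²³ = 0.007933 mol.
Fraction absorbed: 1 − 6.33/100 = 0.9367.
Photons absorbed: 0.9367 × 0.007933 = 0.007431 mol.
Φ = 0.00515 mol / 0.007431 mol photons = 0.69.

Φ = 0.69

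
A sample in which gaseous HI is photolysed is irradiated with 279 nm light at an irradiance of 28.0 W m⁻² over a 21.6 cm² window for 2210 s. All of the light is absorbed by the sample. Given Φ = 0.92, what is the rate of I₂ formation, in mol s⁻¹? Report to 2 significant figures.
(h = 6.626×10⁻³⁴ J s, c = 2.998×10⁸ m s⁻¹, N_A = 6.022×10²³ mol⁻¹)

1.3×10⁻⁷ mol s⁻¹

Photon energy at 279 nm: hc/λ = (6.626×10⁻³⁴)(2.998×10⁸)/(279×10⁻⁹) = 7.120×10⁻¹⁹ J.
Energy delivered: (28.0 W m⁻²)(21.6×10⁻⁴ m²)(2210 s) = 133.7 J.
Photons incident: 133.7 / 7.120×10⁻¹⁹ = 1.878×10²⁰, i.e. 1.878×10²⁰/6.022×10²³ = 3.119×10⁻⁴ mol.
Product formed: 0.92 × 3.119×10⁻⁴ = 2.869×10⁻⁴ mol.
Rate: 2.869×10⁻⁴ / 2210 s = 1.3×10⁻⁷ mol s⁻¹.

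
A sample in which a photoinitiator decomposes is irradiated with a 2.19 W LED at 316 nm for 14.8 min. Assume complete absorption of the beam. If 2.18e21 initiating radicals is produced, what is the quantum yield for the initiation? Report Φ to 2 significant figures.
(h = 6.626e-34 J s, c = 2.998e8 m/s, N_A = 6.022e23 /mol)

Φ = 0.70

Product: 2.18e21 / 6.022e23 = 0.003620 mol.
Photon energy at 316 nm: hc/λ = (6.626e-34)(2.998e8)/(316e-9) = 6.286e-19 J.
Energy delivered: (2.19 W)(888 s) = 1945 J.
Photons incident: 1945 / 6.286e-19 = 3.094e21, i.e. 3.094e21/6.022e23 = 0.005138 mol.
Φ = 0.003620 mol / 0.005138 mol photons = 0.70.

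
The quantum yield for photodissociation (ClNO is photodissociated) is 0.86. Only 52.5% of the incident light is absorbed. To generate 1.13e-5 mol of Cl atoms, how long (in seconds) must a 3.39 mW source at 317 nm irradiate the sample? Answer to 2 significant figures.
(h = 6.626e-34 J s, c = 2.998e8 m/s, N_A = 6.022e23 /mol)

t ≈ 2800 s

Photons that must be absorbed: 1.13e-5 / 0.86 = 1.314e-5 mol.
Incident photons needed: 1.314e-5 / 0.525 = 2.503e-5 mol.
Photon energy: hc/λ = 6.266e-19 J; per mole, 3.773e5 J mol⁻¹.
Energy required: 2.503e-5 × 3.773e5 = 9.444 J.
Time: 9.444 J / 0.00339 W = 2800 s.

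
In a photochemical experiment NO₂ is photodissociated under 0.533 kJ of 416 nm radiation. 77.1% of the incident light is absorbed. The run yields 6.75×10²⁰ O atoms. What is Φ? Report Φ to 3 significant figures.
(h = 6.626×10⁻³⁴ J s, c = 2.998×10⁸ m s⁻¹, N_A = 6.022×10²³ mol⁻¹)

Product: 6.75×10²⁰ / 6.022×10²³ = 0.001121 mol.
Photon energy at 416 nm: hc/λ = (6.626×10⁻³⁴)(2.998×10⁸)/(416×10⁻⁹) = 4.775×10⁻¹⁹ J.
Incident energy: 0.533 kJ = 533 J.
Photons incident: 533 / 4.775×10⁻¹⁹ = 1.116×10²¹, i.e. 1.116×10²¹/6.022×10²³ = 0.001853 mol.
Photons absorbed: 0.771 × 0.001853 = 0.001429 mol.
Φ = 0.001121 mol / 0.001429 mol photons = 0.784.

Φ = 0.784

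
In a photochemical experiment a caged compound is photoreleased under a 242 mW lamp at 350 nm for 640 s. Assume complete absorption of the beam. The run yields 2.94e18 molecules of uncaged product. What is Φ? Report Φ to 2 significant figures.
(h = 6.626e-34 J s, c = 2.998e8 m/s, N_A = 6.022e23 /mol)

Product: 2.94e18 / 6.022e23 = 4.882e-6 mol.
Photon energy at 350 nm: hc/λ = (6.626e-34)(2.998e8)/(350e-9) = 5.676e-19 J.
Energy delivered: (242 mW)(640 s) = 154.9 J.
Photons incident: 154.9 / 5.676e-19 = 2.729e20, i.e. 2.729e20/6.022e23 = 4.532e-4 mol.
Φ = 4.882e-6 mol / 4.532e-4 mol photons = 0.011.

Φ = 0.011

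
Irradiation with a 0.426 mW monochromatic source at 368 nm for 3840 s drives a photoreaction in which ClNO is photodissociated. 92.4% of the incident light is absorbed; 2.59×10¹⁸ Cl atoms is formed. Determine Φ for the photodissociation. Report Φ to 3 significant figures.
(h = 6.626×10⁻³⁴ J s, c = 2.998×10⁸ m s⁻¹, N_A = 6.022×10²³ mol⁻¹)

Φ = 0.925

Product: 2.59×10¹⁸ / 6.022×10²³ = 4.301×10⁻⁶ mol.
Photon energy at 368 nm: hc/λ = (6.626×10⁻³⁴)(2.998×10⁸)/(368×10⁻⁹) = 5.398×10⁻¹⁹ J.
Energy delivered: (0.426 mW)(3840 s) = 1.636 J.
Photons incident: 1.636 / 5.398×10⁻¹⁹ = 3.031×10¹⁸, i.e. 3.031×10¹⁸/6.022×10²³ = 5.033×10⁻⁶ mol.
Photons absorbed: 0.924 × 5.033×10⁻⁶ = 4.650×10⁻⁶ mol.
Φ = 4.301×10⁻⁶ mol / 4.650×10⁻⁶ mol photons = 0.925.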